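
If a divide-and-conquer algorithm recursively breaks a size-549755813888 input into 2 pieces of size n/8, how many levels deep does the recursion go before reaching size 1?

For divide and conquer with division factor 8:

Problem sizes at each level:
Level 0: 549755813888
Level 1: 68719476736
Level 2: 8589934592
Level 3: 1073741824
Level 4: 134217728
Level 5: 16777216
Level 6: 2097152
Level 7: 262144
Level 8: 32768
Level 9: 4096
Level 10: 512
Level 11: 64
Level 12: 8
Level 13: 1

The root is level 0 and the size-1 base case is level 13 (the tree spans levels 0 through 13, i.e. 14 levels counting the root), so the depth is the number of divisions: log_8(549755813888) = 13

The recursion tree depth is log_8(549755813888) = 13. At each level, the problem size is divided by 8, so it takes 13 divisions to reduce to a base case of size 1. The algorithm makes 2 recursive calls at each level.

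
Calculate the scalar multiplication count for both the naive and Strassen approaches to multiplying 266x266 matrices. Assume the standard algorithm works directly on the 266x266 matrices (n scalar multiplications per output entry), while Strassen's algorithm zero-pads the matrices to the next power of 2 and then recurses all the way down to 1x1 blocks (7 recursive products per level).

Matrix multiplication for 266x266 matrices:

Strassen's algorithm requires power-of-2 dimensions. Pad 266x266 to 512x512 (next power of 2).

Standard algorithm: 266^3 = 18821096 multiplications
Strassen's algorithm: 7^(log2(512)) = 7^9 = 40353607 multiplications
Difference: 18821096 - 40353607 = -21532511 (Strassen uses MORE here due to padding overhead — for small or just-over-power-of-2 n, padding can outweigh the per-level savings)

Standard: 18821096 multiplications (266^3). Strassen: 40353607 multiplications (7^9, after padding to 512x512). Strassen reduces 8 recursive multiplications to 7 at each level.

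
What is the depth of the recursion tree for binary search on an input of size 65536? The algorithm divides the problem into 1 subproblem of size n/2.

For divide and conquer with division factor 2:

Problem sizes at each level:
Level 0: 65536
Level 1: 32768
Level 2: 16384
Level 3: 8192
Level 4: 4096
Level 5: 2048
Level 6: 1024
Level 7: 512
Level 8: 256
Level 9: 128
Level 10: 64
Level 11: 32
Level 12: 16
Level 13: 8
Level 14: 4
Level 15: 2
Level 16: 1

The root is level 0 and the size-1 base case is level 16 (the tree spans levels 0 through 16, i.e. 17 levels counting the root), so the depth is the number of divisions: log_2(65536) = 16

The recursion tree depth is log_2(65536) = 16. At each level, the problem size is divided by 2, so it takes 16 divisions to reduce to a base case of size 1. The algorithm makes 1 recursive call at each level.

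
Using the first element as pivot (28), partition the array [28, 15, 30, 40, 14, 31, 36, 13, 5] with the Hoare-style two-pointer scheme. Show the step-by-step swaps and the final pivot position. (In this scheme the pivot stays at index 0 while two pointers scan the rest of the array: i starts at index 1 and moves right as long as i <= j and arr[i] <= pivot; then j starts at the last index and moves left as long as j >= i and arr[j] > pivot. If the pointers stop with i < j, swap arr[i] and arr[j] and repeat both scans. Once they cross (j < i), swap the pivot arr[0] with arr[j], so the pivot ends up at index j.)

Hoare-style two-pointer partition with pivot = 28:

Initial array: [28, 15, 30, 40, 14, 31, 36, 13, 5]

Pointers start at i = 1, j = 8.
i stops at index 2 (arr[2]=30 > 28), j stops at index 8 (arr[8]=5 <= 28): swap arr[2] and arr[8], array becomes [28, 15, 5, 40, 14, 31, 36, 13, 30]
i stops at index 3 (arr[3]=40 > 28), j stops at index 7 (arr[7]=13 <= 28): swap arr[3] and arr[7], array becomes [28, 15, 5, 13, 14, 31, 36, 40, 30]
i ends at 5, j ends at 4: the pointers have crossed (j < i), so scanning stops.

Swap pivot arr[0] with arr[4] to place pivot at position 4: [14, 15, 5, 13, 28, 31, 36, 40, 30]
Pivot position: 4

After partitioning with pivot 28, the array becomes [14, 15, 5, 13, 28, 31, 36, 40, 30]. The pivot is placed at index 4. All elements to the left of the pivot are <= 28, and all elements to the right are > 28.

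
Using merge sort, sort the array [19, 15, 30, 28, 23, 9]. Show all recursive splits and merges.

Merge sort trace:

Split: [19, 15, 30, 28, 23, 9] -> [19, 15, 30] and [28, 23, 9]
  Split: [19, 15, 30] -> [19] and [15, 30]
    Split: [15, 30] -> [15] and [30]
    Merge: [15] + [30] -> [15, 30]
  Merge: [19] + [15, 30] -> [15, 19, 30]
  Split: [28, 23, 9] -> [28] and [23, 9]
    Split: [23, 9] -> [23] and [9]
    Merge: [23] + [9] -> [9, 23]
  Merge: [28] + [9, 23] -> [9, 23, 28]
Merge: [15, 19, 30] + [9, 23, 28] -> [9, 15, 19, 23, 28, 30]

Final sorted array: [9, 15, 19, 23, 28, 30]

The merge sort proceeds by recursively splitting the array and merging sorted halves.
After all merges, the sorted array is [9, 15, 19, 23, 28, 30].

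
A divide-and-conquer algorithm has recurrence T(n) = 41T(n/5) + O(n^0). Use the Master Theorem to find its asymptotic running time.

Master Theorem for T(n) = 41T(n/5) + O(n^0):

a = 41, b = 5, c = 0
log_b(a) = log_5(41) = 2.3074

Case 1: c = 0 < log_5(41) = 2.3074
T(n) = O(n^(log_5 41))

For T(n) = 41T(n/5) + O(n^0): log_5(41) = 2.3074. This is Case 1 of the Master Theorem (c < log_b(a), work dominated by leaves), giving O(n^(log_5 41)).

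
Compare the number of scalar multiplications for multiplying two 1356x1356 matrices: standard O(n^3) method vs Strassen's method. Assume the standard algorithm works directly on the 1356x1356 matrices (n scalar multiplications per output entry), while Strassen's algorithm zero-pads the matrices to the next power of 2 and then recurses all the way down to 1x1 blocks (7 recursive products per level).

Matrix multiplication for 1356x1356 matrices:

Strassen's algorithm requires power-of-2 dimensions. Pad 1356x1356 to 2048x2048 (next power of 2).

Standard algorithm: 1356^3 = 2493326016 multiplications
Strassen's algorithm: 7^(log2(2048)) = 7^11 = 1977326743 multiplications
Savings: 2493326016 - 1977326743 = 515999273 multiplications

Standard: 2493326016 multiplications (1356^3). Strassen: 1977326743 multiplications (7^11, after padding to 2048x2048). Strassen reduces 8 recursive multiplications to 7 at each level.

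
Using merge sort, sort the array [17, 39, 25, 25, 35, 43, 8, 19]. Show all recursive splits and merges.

Merge sort trace:

Split: [17, 39, 25, 25, 35, 43, 8, 19] -> [17, 39, 25, 25] and [35, 43, 8, 19]
  Split: [17, 39, 25, 25] -> [17, 39] and [25, 25]
    Split: [17, 39] -> [17] and [39]
    Merge: [17] + [39] -> [17, 39]
    Split: [25, 25] -> [25] and [25]
    Merge: [25] + [25] -> [25, 25]
  Merge: [17, 39] + [25, 25] -> [17, 25, 25, 39]
  Split: [35, 43, 8, 19] -> [35, 43] and [8, 19]
    Split: [35, 43] -> [35] and [43]
    Merge: [35] + [43] -> [35, 43]
    Split: [8, 19] -> [8] and [19]
    Merge: [8] + [19] -> [8, 19]
  Merge: [35, 43] + [8, 19] -> [8, 19, 35, 43]
Merge: [17, 25, 25, 39] + [8, 19, 35, 43] -> [8, 17, 19, 25, 25, 35, 39, 43]

Final sorted array: [8, 17, 19, 25, 25, 35, 39, 43]

The merge sort proceeds by recursively splitting the array and merging sorted halves.
After all merges, the sorted array is [8, 17, 19, 25, 25, 35, 39, 43].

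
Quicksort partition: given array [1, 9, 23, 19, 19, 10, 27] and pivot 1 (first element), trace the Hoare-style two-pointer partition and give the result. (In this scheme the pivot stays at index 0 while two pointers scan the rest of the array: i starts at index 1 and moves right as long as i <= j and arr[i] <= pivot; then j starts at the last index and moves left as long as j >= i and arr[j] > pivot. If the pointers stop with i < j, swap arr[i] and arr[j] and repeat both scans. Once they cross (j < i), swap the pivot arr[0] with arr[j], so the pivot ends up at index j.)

Hoare-style two-pointer partition with pivot = 1:

Initial array: [1, 9, 23, 19, 19, 10, 27]

Pointers start at i = 1, j = 6.
i ends at 1, j ends at 0: the pointers have crossed (j < i), so scanning stops.

j = 0, so swapping arr[0] with arr[j] leaves the pivot at position 0: [1, 9, 23, 19, 19, 10, 27]
Pivot position: 0

After partitioning with pivot 1, the array becomes [1, 9, 23, 19, 19, 10, 27]. The pivot is placed at index 0. All elements to the left of the pivot are <= 1, and all elements to the right are > 1.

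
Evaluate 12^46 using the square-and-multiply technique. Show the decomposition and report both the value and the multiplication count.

Computing 12^46 by squaring (build up from 12^1; each line after the first costs one multiplication):

12^1 = 12
12^2 = (12^1)^2 = 12^2 = 144
12^4 = (12^2)^2 = 144^2 = 20736
12^5 = 12 * 12^4 = 12 * 20736 = 248832
12^10 = (12^5)^2 = 248832^2 = 61917364224
12^11 = 12 * 12^10 = 12 * 61917364224 = 743008370688
12^22 = (12^11)^2 = 743008370688^2 = 552061438912436417593344
12^23 = 12 * 12^22 = 12 * 552061438912436417593344 = 6624737266949237011120128
12^46 = (12^23)^2 = 6624737266949237011120128^2 = 43887143856106046360568987631860370008329246736384

Result: 43887143856106046360568987631860370008329246736384
Multiplications needed: 8 (8 lines after 12^1)

12^46 = 43887143856106046360568987631860370008329246736384. Using exponentiation by squaring, this requires 8 multiplications. The key idea: if the exponent is even, square the half-power; if odd, multiply by the base once.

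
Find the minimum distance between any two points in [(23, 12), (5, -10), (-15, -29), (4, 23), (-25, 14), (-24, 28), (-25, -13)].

Computing all pairwise distances among 7 points:

d((23, 12), (5, -10)) = 28.4253
d((23, 12), (-15, -29)) = 55.9017
d((23, 12), (4, 23)) = 21.9545
d((23, 12), (-25, 14)) = 48.0416
d((23, 12), (-24, 28)) = 49.6488
d((23, 12), (-25, -13)) = 54.1202
d((5, -10), (-15, -29)) = 27.5862
d((5, -10), (4, 23)) = 33.0151
d((5, -10), (-25, 14)) = 38.4187
d((5, -10), (-24, 28)) = 47.8017
d((5, -10), (-25, -13)) = 30.1496
d((-15, -29), (4, 23)) = 55.3624
d((-15, -29), (-25, 14)) = 44.1475
d((-15, -29), (-24, 28)) = 57.7062
d((-15, -29), (-25, -13)) = 18.868
d((4, 23), (-25, 14)) = 30.3645
d((4, 23), (-24, 28)) = 28.4429
d((4, 23), (-25, -13)) = 46.2277
d((-25, 14), (-24, 28)) = 14.0357 <-- minimum
d((-25, 14), (-25, -13)) = 27.0
d((-24, 28), (-25, -13)) = 41.0122

Closest pair: (-25, 14) and (-24, 28) with distance 14.0357

The closest pair is (-25, 14) and (-24, 28) with Euclidean distance 14.0357. For 7 points, brute-force pairwise comparison is shown above. For large n, the divide-and-conquer algorithm (sort by x, recurse on halves, check the dividing strip) achieves O(n log n).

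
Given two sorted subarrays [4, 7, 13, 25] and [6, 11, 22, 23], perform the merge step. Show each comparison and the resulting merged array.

Merging process:

Compare 4 vs 6: take 4 from left. Merged: [4]
Compare 7 vs 6: take 6 from right. Merged: [4, 6]
Compare 7 vs 11: take 7 from left. Merged: [4, 6, 7]
Compare 13 vs 11: take 11 from right. Merged: [4, 6, 7, 11]
Compare 13 vs 22: take 13 from left. Merged: [4, 6, 7, 11, 13]
Compare 25 vs 22: take 22 from right. Merged: [4, 6, 7, 11, 13, 22]
Compare 25 vs 23: take 23 from right. Merged: [4, 6, 7, 11, 13, 22, 23]
Append remaining from left: [25]. Merged: [4, 6, 7, 11, 13, 22, 23, 25]

Final merged array: [4, 6, 7, 11, 13, 22, 23, 25]
Total comparisons: 7

The merged array is [4, 6, 7, 11, 13, 22, 23, 25], requiring 7 comparisons. The merge step runs in O(n) time where n is the total number of elements.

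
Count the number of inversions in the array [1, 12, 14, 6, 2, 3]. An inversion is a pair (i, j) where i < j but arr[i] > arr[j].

Finding inversions in [1, 12, 14, 6, 2, 3]:

(1, 3): arr[1]=12 > arr[3]=6
(1, 4): arr[1]=12 > arr[4]=2
(1, 5): arr[1]=12 > arr[5]=3
(2, 3): arr[2]=14 > arr[3]=6
(2, 4): arr[2]=14 > arr[4]=2
(2, 5): arr[2]=14 > arr[5]=3
(3, 4): arr[3]=6 > arr[4]=2
(3, 5): arr[3]=6 > arr[5]=3

Total inversions: 8

The array has 8 inversion(s): (1,3), (1,4), (1,5), (2,3), (2,4), (2,5), (3,4), (3,5). Each pair (i,j) satisfies i < j and arr[i] > arr[j].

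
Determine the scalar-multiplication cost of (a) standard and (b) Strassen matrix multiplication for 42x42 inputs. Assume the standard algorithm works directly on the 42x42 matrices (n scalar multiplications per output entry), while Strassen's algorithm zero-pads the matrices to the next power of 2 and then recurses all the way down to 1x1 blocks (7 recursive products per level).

Matrix multiplication for 42x42 matrices:

Strassen's algorithm requires power-of-2 dimensions. Pad 42x42 to 64x64 (next power of 2).

Standard algorithm: 42^3 = 74088 multiplications
Strassen's algorithm: 7^(log2(64)) = 7^6 = 117649 multiplications
Difference: 74088 - 117649 = -43561 (Strassen uses MORE here due to padding overhead — for small or just-over-power-of-2 n, padding can outweigh the per-level savings)

Standard: 74088 multiplications (42^3). Strassen: 117649 multiplications (7^6, after padding to 64x64). Strassen reduces 8 recursive multiplications to 7 at each level.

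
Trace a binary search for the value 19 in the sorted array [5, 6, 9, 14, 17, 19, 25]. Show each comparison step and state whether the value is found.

Binary search for 19 in [5, 6, 9, 14, 17, 19, 25]:

lo=0, hi=6, mid=3, arr[mid]=14 -> 14 < 19, search right half
lo=4, hi=6, mid=5, arr[mid]=19 -> Found target at index 5!

Binary search finds 19 at index 5 after 2 comparisons. The search repeatedly halves the search space by comparing with the middle element.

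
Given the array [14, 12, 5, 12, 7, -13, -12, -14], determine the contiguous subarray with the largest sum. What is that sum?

Using Kadane's algorithm on [14, 12, 5, 12, 7, -13, -12, -14]:

Scanning through the array:
Position 1 (value 12): max_ending_here = 26, max_so_far = 26
Position 2 (value 5): max_ending_here = 31, max_so_far = 31
Position 3 (value 12): max_ending_here = 43, max_so_far = 43
Position 4 (value 7): max_ending_here = 50, max_so_far = 50
Position 5 (value -13): max_ending_here = 37, max_so_far = 50
Position 6 (value -12): max_ending_here = 25, max_so_far = 50
Position 7 (value -14): max_ending_here = 11, max_so_far = 50

Maximum subarray: [14, 12, 5, 12, 7]
Maximum sum: 50

The maximum subarray is [14, 12, 5, 12, 7] with sum 50. This subarray runs from index 0 to index 4.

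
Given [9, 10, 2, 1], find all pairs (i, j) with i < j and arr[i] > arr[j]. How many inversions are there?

Finding inversions in [9, 10, 2, 1]:

(0, 2): arr[0]=9 > arr[2]=2
(0, 3): arr[0]=9 > arr[3]=1
(1, 2): arr[1]=10 > arr[2]=2
(1, 3): arr[1]=10 > arr[3]=1
(2, 3): arr[2]=2 > arr[3]=1

Total inversions: 5

The array has 5 inversion(s): (0,2), (0,3), (1,2), (1,3), (2,3). Each pair (i,j) satisfies i < j and arr[i] > arr[j].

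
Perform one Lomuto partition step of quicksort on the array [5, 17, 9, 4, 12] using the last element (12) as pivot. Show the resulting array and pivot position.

Lomuto partition with pivot = 12:

Initial array: [5, 17, 9, 4, 12]

arr[0]=5 <= 12: swap with position 0, array becomes [5, 17, 9, 4, 12]
arr[1]=17 > 12: no swap
arr[2]=9 <= 12: swap with position 1, array becomes [5, 9, 17, 4, 12]
arr[3]=4 <= 12: swap with position 2, array becomes [5, 9, 4, 17, 12]

Place pivot at position 3: [5, 9, 4, 12, 17]
Pivot position: 3

After partitioning with pivot 12, the array becomes [5, 9, 4, 12, 17]. The pivot is placed at index 3. All elements to the left of the pivot are <= 12, and all elements to the right are > 12.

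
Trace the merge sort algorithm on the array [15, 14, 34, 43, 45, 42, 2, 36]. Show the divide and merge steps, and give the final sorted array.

Merge sort trace:

Split: [15, 14, 34, 43, 45, 42, 2, 36] -> [15, 14, 34, 43] and [45, 42, 2, 36]
  Split: [15, 14, 34, 43] -> [15, 14] and [34, 43]
    Split: [15, 14] -> [15] and [14]
    Merge: [15] + [14] -> [14, 15]
    Split: [34, 43] -> [34] and [43]
    Merge: [34] + [43] -> [34, 43]
  Merge: [14, 15] + [34, 43] -> [14, 15, 34, 43]
  Split: [45, 42, 2, 36] -> [45, 42] and [2, 36]
    Split: [45, 42] -> [45] and [42]
    Merge: [45] + [42] -> [42, 45]
    Split: [2, 36] -> [2] and [36]
    Merge: [2] + [36] -> [2, 36]
  Merge: [42, 45] + [2, 36] -> [2, 36, 42, 45]
Merge: [14, 15, 34, 43] + [2, 36, 42, 45] -> [2, 14, 15, 34, 36, 42, 43, 45]

Final sorted array: [2, 14, 15, 34, 36, 42, 43, 45]

The merge sort proceeds by recursively splitting the array and merging sorted halves.
After all merges, the sorted array is [2, 14, 15, 34, 36, 42, 43, 45].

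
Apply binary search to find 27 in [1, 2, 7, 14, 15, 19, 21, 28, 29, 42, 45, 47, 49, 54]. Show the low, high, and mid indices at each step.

Binary search for 27 in [1, 2, 7, 14, 15, 19, 21, 28, 29, 42, 45, 47, 49, 54]:

lo=0, hi=13, mid=6, arr[mid]=21 -> 21 < 27, search right half
lo=7, hi=13, mid=10, arr[mid]=45 -> 45 > 27, search left half
lo=7, hi=9, mid=8, arr[mid]=29 -> 29 > 27, search left half
lo=7, hi=7, mid=7, arr[mid]=28 -> 28 > 27, search left half
lo=7 > hi=6, target 27 not found

Binary search determines that 27 is not in the array after 4 comparisons. The search space was exhausted without finding the target.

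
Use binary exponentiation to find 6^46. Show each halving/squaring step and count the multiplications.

Computing 6^46 by squaring (build up from 6^1; each line after the first costs one multiplication):

6^1 = 6
6^2 = (6^1)^2 = 6^2 = 36
6^4 = (6^2)^2 = 36^2 = 1296
6^5 = 6 * 6^4 = 6 * 1296 = 7776
6^10 = (6^5)^2 = 7776^2 = 60466176
6^11 = 6 * 6^10 = 6 * 60466176 = 362797056
6^22 = (6^11)^2 = 362797056^2 = 131621703842267136
6^23 = 6 * 6^22 = 6 * 131621703842267136 = 789730223053602816
6^46 = (6^23)^2 = 789730223053602816^2 = 623673825204293256669089197883129856

Result: 623673825204293256669089197883129856
Multiplications needed: 8 (8 lines after 6^1)

6^46 = 623673825204293256669089197883129856. Using exponentiation by squaring, this requires 8 multiplications. The key idea: if the exponent is even, square the half-power; if odd, multiply by the base once.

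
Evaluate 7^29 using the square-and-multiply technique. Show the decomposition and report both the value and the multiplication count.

Computing 7^29 by squaring (build up from 7^1; each line after the first costs one multiplication):

7^1 = 7
7^2 = (7^1)^2 = 7^2 = 49
7^3 = 7 * 7^2 = 7 * 49 = 343
7^6 = (7^3)^2 = 343^2 = 117649
7^7 = 7 * 7^6 = 7 * 117649 = 823543
7^14 = (7^7)^2 = 823543^2 = 678223072849
7^28 = (7^14)^2 = 678223072849^2 = 459986536544739960976801
7^29 = 7 * 7^28 = 7 * 459986536544739960976801 = 3219905755813179726837607

Result: 3219905755813179726837607
Multiplications needed: 7 (7 lines after 7^1)

7^29 = 3219905755813179726837607. Using exponentiation by squaring, this requires 7 multiplications. The key idea: if the exponent is even, square the half-power; if odd, multiply by the base once.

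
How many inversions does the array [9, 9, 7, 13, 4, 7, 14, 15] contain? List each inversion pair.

Finding inversions in [9, 9, 7, 13, 4, 7, 14, 15]:

(0, 2): arr[0]=9 > arr[2]=7
(0, 4): arr[0]=9 > arr[4]=4
(0, 5): arr[0]=9 > arr[5]=7
(1, 2): arr[1]=9 > arr[2]=7
(1, 4): arr[1]=9 > arr[4]=4
(1, 5): arr[1]=9 > arr[5]=7
(2, 4): arr[2]=7 > arr[4]=4
(3, 4): arr[3]=13 > arr[4]=4
(3, 5): arr[3]=13 > arr[5]=7

Total inversions: 9

The array has 9 inversion(s): (0,2), (0,4), (0,5), (1,2), (1,4), (1,5), (2,4), (3,4), (3,5). Each pair (i,j) satisfies i < j and arr[i] > arr[j].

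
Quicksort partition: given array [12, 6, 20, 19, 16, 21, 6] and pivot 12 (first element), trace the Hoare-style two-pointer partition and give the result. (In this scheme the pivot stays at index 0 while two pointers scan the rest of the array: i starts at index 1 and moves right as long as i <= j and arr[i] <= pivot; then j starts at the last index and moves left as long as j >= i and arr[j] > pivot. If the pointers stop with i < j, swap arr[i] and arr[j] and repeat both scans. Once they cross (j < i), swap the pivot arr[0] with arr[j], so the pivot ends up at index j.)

Hoare-style two-pointer partition with pivot = 12:

Initial array: [12, 6, 20, 19, 16, 21, 6]

Pointers start at i = 1, j = 6.
i stops at index 2 (arr[2]=20 > 12), j stops at index 6 (arr[6]=6 <= 12): swap arr[2] and arr[6], array becomes [12, 6, 6, 19, 16, 21, 20]
i ends at 3, j ends at 2: the pointers have crossed (j < i), so scanning stops.

Swap pivot arr[0] with arr[2] to place pivot at position 2: [6, 6, 12, 19, 16, 21, 20]
Pivot position: 2

After partitioning with pivot 12, the array becomes [6, 6, 12, 19, 16, 21, 20]. The pivot is placed at index 2. All elements to the left of the pivot are <= 12, and all elements to the right are > 12.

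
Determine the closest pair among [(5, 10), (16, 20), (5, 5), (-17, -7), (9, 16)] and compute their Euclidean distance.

Computing all pairwise distances among 5 points:

d((5, 10), (16, 20)) = 14.8661
d((5, 10), (5, 5)) = 5.0 <-- minimum
d((5, 10), (-17, -7)) = 27.8029
d((5, 10), (9, 16)) = 7.2111
d((16, 20), (5, 5)) = 18.6011
d((16, 20), (-17, -7)) = 42.638
d((16, 20), (9, 16)) = 8.0623
d((5, 5), (-17, -7)) = 25.0599
d((5, 5), (9, 16)) = 11.7047
d((-17, -7), (9, 16)) = 34.7131

Closest pair: (5, 10) and (5, 5) with distance 5.0

The closest pair is (5, 10) and (5, 5) with Euclidean distance 5.0. For 5 points, brute-force pairwise comparison is shown above. For large n, the divide-and-conquer algorithm (sort by x, recurse on halves, check the dividing strip) achieves O(n log n).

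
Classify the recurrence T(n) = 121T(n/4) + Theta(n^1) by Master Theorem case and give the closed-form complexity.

Master Theorem for T(n) = 121T(n/4) + O(n^1):

a = 121, b = 4, c = 1
log_b(a) = log_4(121) = 3.4594

Case 1: c = 1 < log_4(121) = 3.4594
T(n) = O(n^(log_4 121))

For T(n) = 121T(n/4) + O(n^1): log_4(121) = 3.4594. This is Case 1 of the Master Theorem (c < log_b(a), work dominated by leaves), giving O(n^(log_4 121)).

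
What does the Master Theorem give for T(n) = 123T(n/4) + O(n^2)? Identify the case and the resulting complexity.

Master Theorem for T(n) = 123T(n/4) + O(n^2):

a = 123, b = 4, c = 2
log_b(a) = log_4(123) = 3.4713

Case 1: c = 2 < log_4(123) = 3.4713
T(n) = O(n^(log_4 123))

For T(n) = 123T(n/4) + O(n^2): log_4(123) = 3.4713. This is Case 1 of the Master Theorem (c < log_b(a), work dominated by leaves), giving O(n^(log_4 123)).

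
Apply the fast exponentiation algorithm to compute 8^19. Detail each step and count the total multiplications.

Computing 8^19 by squaring (build up from 8^1; each line after the first costs one multiplication):

8^1 = 8
8^2 = (8^1)^2 = 8^2 = 64
8^4 = (8^2)^2 = 64^2 = 4096
8^8 = (8^4)^2 = 4096^2 = 16777216
8^9 = 8 * 8^8 = 8 * 16777216 = 134217728
8^18 = (8^9)^2 = 134217728^2 = 18014398509481984
8^19 = 8 * 8^18 = 8 * 18014398509481984 = 144115188075855872

Result: 144115188075855872
Multiplications needed: 6 (6 lines after 8^1)

8^19 = 144115188075855872. Using exponentiation by squaring, this requires 6 multiplications. The key idea: if the exponent is even, square the half-power; if odd, multiply by the base once.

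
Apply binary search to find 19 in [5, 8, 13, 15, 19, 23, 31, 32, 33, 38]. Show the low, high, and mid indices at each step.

Binary search for 19 in [5, 8, 13, 15, 19, 23, 31, 32, 33, 38]:

lo=0, hi=9, mid=4, arr[mid]=19 -> Found target at index 4!

Binary search finds 19 at index 4 after 1 comparisons. The search repeatedly halves the search space by comparing with the middle element.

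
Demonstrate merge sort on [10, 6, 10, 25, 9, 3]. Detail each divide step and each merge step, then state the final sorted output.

Merge sort trace:

Split: [10, 6, 10, 25, 9, 3] -> [10, 6, 10] and [25, 9, 3]
  Split: [10, 6, 10] -> [10] and [6, 10]
    Split: [6, 10] -> [6] and [10]
    Merge: [6] + [10] -> [6, 10]
  Merge: [10] + [6, 10] -> [6, 10, 10]
  Split: [25, 9, 3] -> [25] and [9, 3]
    Split: [9, 3] -> [9] and [3]
    Merge: [9] + [3] -> [3, 9]
  Merge: [25] + [3, 9] -> [3, 9, 25]
Merge: [6, 10, 10] + [3, 9, 25] -> [3, 6, 9, 10, 10, 25]

Final sorted array: [3, 6, 9, 10, 10, 25]

The merge sort proceeds by recursively splitting the array and merging sorted halves.
After all merges, the sorted array is [3, 6, 9, 10, 10, 25].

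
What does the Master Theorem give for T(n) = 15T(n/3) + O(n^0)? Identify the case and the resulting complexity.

Master Theorem for T(n) = 15T(n/3) + O(n^0):

a = 15, b = 3, c = 0
log_b(a) = log_3(15) = 2.4650

Case 1: c = 0 < log_3(15) = 2.4650
T(n) = O(n^(log_3 15))

For T(n) = 15T(n/3) + O(n^0): log_3(15) = 2.4650. This is Case 1 of the Master Theorem (c < log_b(a), work dominated by leaves), giving O(n^(log_3 15)).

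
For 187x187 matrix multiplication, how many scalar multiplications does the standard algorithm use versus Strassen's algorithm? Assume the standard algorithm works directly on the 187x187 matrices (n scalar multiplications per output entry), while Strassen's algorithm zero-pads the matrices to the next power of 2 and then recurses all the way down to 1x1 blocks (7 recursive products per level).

Matrix multiplication for 187x187 matrices:

Strassen's algorithm requires power-of-2 dimensions. Pad 187x187 to 256x256 (next power of 2).

Standard algorithm: 187^3 = 6539203 multiplications
Strassen's algorithm: 7^(log2(256)) = 7^8 = 5764801 multiplications
Savings: 6539203 - 5764801 = 774402 multiplications

Standard: 6539203 multiplications (187^3). Strassen: 5764801 multiplications (7^8, after padding to 256x256). Strassen reduces 8 recursive multiplications to 7 at each level.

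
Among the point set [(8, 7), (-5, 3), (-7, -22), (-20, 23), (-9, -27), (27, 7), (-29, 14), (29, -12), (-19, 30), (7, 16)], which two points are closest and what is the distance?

Computing all pairwise distances among 10 points:

d((8, 7), (-5, 3)) = 13.6015
d((8, 7), (-7, -22)) = 32.6497
d((8, 7), (-20, 23)) = 32.249
d((8, 7), (-9, -27)) = 38.0132
d((8, 7), (27, 7)) = 19.0
d((8, 7), (-29, 14)) = 37.6563
d((8, 7), (29, -12)) = 28.3196
d((8, 7), (-19, 30)) = 35.4683
d((8, 7), (7, 16)) = 9.0554
d((-5, 3), (-7, -22)) = 25.0799
d((-5, 3), (-20, 23)) = 25.0
d((-5, 3), (-9, -27)) = 30.2655
d((-5, 3), (27, 7)) = 32.249
d((-5, 3), (-29, 14)) = 26.4008
d((-5, 3), (29, -12)) = 37.1618
d((-5, 3), (-19, 30)) = 30.4138
d((-5, 3), (7, 16)) = 17.6918
d((-7, -22), (-20, 23)) = 46.8402
d((-7, -22), (-9, -27)) = 5.3852 <-- minimum
d((-7, -22), (27, 7)) = 44.6878
d((-7, -22), (-29, 14)) = 42.19
d((-7, -22), (29, -12)) = 37.3631
d((-7, -22), (-19, 30)) = 53.3667
d((-7, -22), (7, 16)) = 40.4969
d((-20, 23), (-9, -27)) = 51.1957
d((-20, 23), (27, 7)) = 49.6488
d((-20, 23), (-29, 14)) = 12.7279
d((-20, 23), (29, -12)) = 60.2163
d((-20, 23), (-19, 30)) = 7.0711
d((-20, 23), (7, 16)) = 27.8927
d((-9, -27), (27, 7)) = 49.5177
d((-9, -27), (-29, 14)) = 45.618
d((-9, -27), (29, -12)) = 40.8534
d((-9, -27), (-19, 30)) = 57.8705
d((-9, -27), (7, 16)) = 45.8803
d((27, 7), (-29, 14)) = 56.4358
d((27, 7), (29, -12)) = 19.105
d((27, 7), (-19, 30)) = 51.4296
d((27, 7), (7, 16)) = 21.9317
d((-29, 14), (29, -12)) = 63.561
d((-29, 14), (-19, 30)) = 18.868
d((-29, 14), (7, 16)) = 36.0555
d((29, -12), (-19, 30)) = 63.7809
d((29, -12), (7, 16)) = 35.609
d((-19, 30), (7, 16)) = 29.5296

Closest pair: (-7, -22) and (-9, -27) with distance 5.3852

The closest pair is (-7, -22) and (-9, -27) with Euclidean distance 5.3852. For 10 points, brute-force pairwise comparison is shown above. For large n, the divide-and-conquer algorithm (sort by x, recurse on halves, check the dividing strip) achieves O(n log n).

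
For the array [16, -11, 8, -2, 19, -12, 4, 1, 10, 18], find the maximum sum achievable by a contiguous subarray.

Using Kadane's algorithm on [16, -11, 8, -2, 19, -12, 4, 1, 10, 18]:

Scanning through the array:
Position 1 (value -11): max_ending_here = 5, max_so_far = 16
Position 2 (value 8): max_ending_here = 13, max_so_far = 16
Position 3 (value -2): max_ending_here = 11, max_so_far = 16
Position 4 (value 19): max_ending_here = 30, max_so_far = 30
Position 5 (value -12): max_ending_here = 18, max_so_far = 30
Position 6 (value 4): max_ending_here = 22, max_so_far = 30
Position 7 (value 1): max_ending_here = 23, max_so_far = 30
Position 8 (value 10): max_ending_here = 33, max_so_far = 33
Position 9 (value 18): max_ending_here = 51, max_so_far = 51

Maximum subarray: [16, -11, 8, -2, 19, -12, 4, 1, 10, 18]
Maximum sum: 51

The maximum subarray is [16, -11, 8, -2, 19, -12, 4, 1, 10, 18] with sum 51. This subarray runs from index 0 to index 9.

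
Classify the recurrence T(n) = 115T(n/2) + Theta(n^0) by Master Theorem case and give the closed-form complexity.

Master Theorem for T(n) = 115T(n/2) + O(n^0):

a = 115, b = 2, c = 0
log_b(a) = log_2(115) = 6.8455

Case 1: c = 0 < log_2(115) = 6.8455
T(n) = O(n^(log_2 115))

For T(n) = 115T(n/2) + O(n^0): log_2(115) = 6.8455. This is Case 1 of the Master Theorem (c < log_b(a), work dominated by leaves), giving O(n^(log_2 115)).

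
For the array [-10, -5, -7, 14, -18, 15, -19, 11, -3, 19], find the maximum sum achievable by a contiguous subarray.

Using Kadane's algorithm on [-10, -5, -7, 14, -18, 15, -19, 11, -3, 19]:

Scanning through the array:
Position 1 (value -5): max_ending_here = -5, max_so_far = -5
Position 2 (value -7): max_ending_here = -7, max_so_far = -5
Position 3 (value 14): max_ending_here = 14, max_so_far = 14
Position 4 (value -18): max_ending_here = -4, max_so_far = 14
Position 5 (value 15): max_ending_here = 15, max_so_far = 15
Position 6 (value -19): max_ending_here = -4, max_so_far = 15
Position 7 (value 11): max_ending_here = 11, max_so_far = 15
Position 8 (value -3): max_ending_here = 8, max_so_far = 15
Position 9 (value 19): max_ending_here = 27, max_so_far = 27

Maximum subarray: [11, -3, 19]
Maximum sum: 27

The maximum subarray is [11, -3, 19] with sum 27. This subarray runs from index 7 to index 9.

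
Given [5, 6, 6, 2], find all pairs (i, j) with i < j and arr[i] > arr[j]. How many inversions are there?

Finding inversions in [5, 6, 6, 2]:

(0, 3): arr[0]=5 > arr[3]=2
(1, 3): arr[1]=6 > arr[3]=2
(2, 3): arr[2]=6 > arr[3]=2

Total inversions: 3

The array has 3 inversion(s): (0,3), (1,3), (2,3). Each pair (i,j) satisfies i < j and arr[i] > arr[j].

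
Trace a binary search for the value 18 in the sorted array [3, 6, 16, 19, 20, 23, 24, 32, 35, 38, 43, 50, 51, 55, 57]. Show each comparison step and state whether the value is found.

Binary search for 18 in [3, 6, 16, 19, 20, 23, 24, 32, 35, 38, 43, 50, 51, 55, 57]:

lo=0, hi=14, mid=7, arr[mid]=32 -> 32 > 18, search left half
lo=0, hi=6, mid=3, arr[mid]=19 -> 19 > 18, search left half
lo=0, hi=2, mid=1, arr[mid]=6 -> 6 < 18, search right half
lo=2, hi=2, mid=2, arr[mid]=16 -> 16 < 18, search right half
lo=3 > hi=2, target 18 not found

Binary search determines that 18 is not in the array after 4 comparisons. The search space was exhausted without finding the target.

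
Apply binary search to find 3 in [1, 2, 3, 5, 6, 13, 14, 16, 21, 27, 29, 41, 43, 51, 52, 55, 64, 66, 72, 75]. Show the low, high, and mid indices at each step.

Binary search for 3 in [1, 2, 3, 5, 6, 13, 14, 16, 21, 27, 29, 41, 43, 51, 52, 55, 64, 66, 72, 75]:

lo=0, hi=19, mid=9, arr[mid]=27 -> 27 > 3, search left half
lo=0, hi=8, mid=4, arr[mid]=6 -> 6 > 3, search left half
lo=0, hi=3, mid=1, arr[mid]=2 -> 2 < 3, search right half
lo=2, hi=3, mid=2, arr[mid]=3 -> Found target at index 2!

Binary search finds 3 at index 2 after 4 comparisons. The search repeatedly halves the search space by comparing with the middle element.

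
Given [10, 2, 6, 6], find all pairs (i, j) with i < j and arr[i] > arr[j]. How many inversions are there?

Finding inversions in [10, 2, 6, 6]:

(0, 1): arr[0]=10 > arr[1]=2
(0, 2): arr[0]=10 > arr[2]=6
(0, 3): arr[0]=10 > arr[3]=6

Total inversions: 3

The array has 3 inversion(s): (0,1), (0,2), (0,3). Each pair (i,j) satisfies i < j and arr[i] > arr[j].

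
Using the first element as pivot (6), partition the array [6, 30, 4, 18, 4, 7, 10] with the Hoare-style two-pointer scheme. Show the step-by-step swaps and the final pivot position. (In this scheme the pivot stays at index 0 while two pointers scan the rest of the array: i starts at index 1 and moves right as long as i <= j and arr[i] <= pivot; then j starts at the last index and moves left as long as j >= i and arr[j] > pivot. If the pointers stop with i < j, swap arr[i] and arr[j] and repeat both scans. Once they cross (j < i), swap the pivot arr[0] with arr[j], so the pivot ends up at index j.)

Hoare-style two-pointer partition with pivot = 6:

Initial array: [6, 30, 4, 18, 4, 7, 10]

Pointers start at i = 1, j = 6.
i stops at index 1 (arr[1]=30 > 6), j stops at index 4 (arr[4]=4 <= 6): swap arr[1] and arr[4], array becomes [6, 4, 4, 18, 30, 7, 10]
i ends at 3, j ends at 2: the pointers have crossed (j < i), so scanning stops.

Swap pivot arr[0] with arr[2] to place pivot at position 2: [4, 4, 6, 18, 30, 7, 10]
Pivot position: 2

After partitioning with pivot 6, the array becomes [4, 4, 6, 18, 30, 7, 10]. The pivot is placed at index 2. All elements to the left of the pivot are <= 6, and all elements to the right are > 6.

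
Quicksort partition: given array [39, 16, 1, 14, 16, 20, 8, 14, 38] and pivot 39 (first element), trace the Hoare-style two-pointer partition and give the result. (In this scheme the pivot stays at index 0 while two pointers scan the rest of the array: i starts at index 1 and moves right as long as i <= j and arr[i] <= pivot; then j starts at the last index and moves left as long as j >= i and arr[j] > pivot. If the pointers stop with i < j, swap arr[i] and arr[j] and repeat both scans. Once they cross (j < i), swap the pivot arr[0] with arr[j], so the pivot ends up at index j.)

Hoare-style two-pointer partition with pivot = 39:

Initial array: [39, 16, 1, 14, 16, 20, 8, 14, 38]

Pointers start at i = 1, j = 8.
i ends at 9, j ends at 8: the pointers have crossed (j < i), so scanning stops.

Swap pivot arr[0] with arr[8] to place pivot at position 8: [38, 16, 1, 14, 16, 20, 8, 14, 39]
Pivot position: 8

After partitioning with pivot 39, the array becomes [38, 16, 1, 14, 16, 20, 8, 14, 39]. The pivot is placed at index 8. All elements to the left of the pivot are <= 39, and all elements to the right are > 39.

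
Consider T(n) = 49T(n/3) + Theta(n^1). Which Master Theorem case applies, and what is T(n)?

Master Theorem for T(n) = 49T(n/3) + O(n^1):

a = 49, b = 3, c = 1
log_b(a) = log_3(49) = 3.5425

Case 1: c = 1 < log_3(49) = 3.5425
T(n) = O(n^(log_3 49))

For T(n) = 49T(n/3) + O(n^1): log_3(49) = 3.5425. This is Case 1 of the Master Theorem (c < log_b(a), work dominated by leaves), giving O(n^(log_3 49)).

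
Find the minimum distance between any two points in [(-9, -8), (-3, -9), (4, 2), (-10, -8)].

Computing all pairwise distances among 4 points:

d((-9, -8), (-3, -9)) = 6.0828
d((-9, -8), (4, 2)) = 16.4012
d((-9, -8), (-10, -8)) = 1.0 <-- minimum
d((-3, -9), (4, 2)) = 13.0384
d((-3, -9), (-10, -8)) = 7.0711
d((4, 2), (-10, -8)) = 17.2047

Closest pair: (-9, -8) and (-10, -8) with distance 1.0

The closest pair is (-9, -8) and (-10, -8) with Euclidean distance 1.0. For 4 points, brute-force pairwise comparison is shown above. For large n, the divide-and-conquer algorithm (sort by x, recurse on halves, check the dividing strip) achieves O(n log n).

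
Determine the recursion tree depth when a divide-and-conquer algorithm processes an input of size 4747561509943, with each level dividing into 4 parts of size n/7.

For divide and conquer with division factor 7:

Problem sizes at each level:
Level 0: 4747561509943
Level 1: 678223072849
Level 2: 96889010407
Level 3: 13841287201
Level 4: 1977326743
Level 5: 282475249
Level 6: 40353607
Level 7: 5764801
Level 8: 823543
Level 9: 117649
Level 10: 16807
Level 11: 2401
Level 12: 343
Level 13: 49
Level 14: 7
Level 15: 1

The root is level 0 and the size-1 base case is level 15 (the tree spans levels 0 through 15, i.e. 16 levels counting the root), so the depth is the number of divisions: log_7(4747561509943) = 15

The recursion tree depth is log_7(4747561509943) = 15. At each level, the problem size is divided by 7, so it takes 15 divisions to reduce to a base case of size 1. The algorithm makes 4 recursive calls at each level.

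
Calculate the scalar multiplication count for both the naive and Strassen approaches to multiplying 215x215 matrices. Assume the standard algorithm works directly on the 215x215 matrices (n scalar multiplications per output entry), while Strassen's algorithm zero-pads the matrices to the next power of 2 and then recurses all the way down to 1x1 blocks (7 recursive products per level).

Matrix multiplication for 215x215 matrices:

Strassen's algorithm requires power-of-2 dimensions. Pad 215x215 to 256x256 (next power of 2).

Standard algorithm: 215^3 = 9938375 multiplications
Strassen's algorithm: 7^(log2(256)) = 7^8 = 5764801 multiplications
Savings: 9938375 - 5764801 = 4173574 multiplications

Standard: 9938375 multiplications (215^3). Strassen: 5764801 multiplications (7^8, after padding to 256x256). Strassen reduces 8 recursive multiplications to 7 at each level.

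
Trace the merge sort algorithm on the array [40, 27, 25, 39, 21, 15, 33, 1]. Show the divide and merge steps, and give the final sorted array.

Merge sort trace:

Split: [40, 27, 25, 39, 21, 15, 33, 1] -> [40, 27, 25, 39] and [21, 15, 33, 1]
  Split: [40, 27, 25, 39] -> [40, 27] and [25, 39]
    Split: [40, 27] -> [40] and [27]
    Merge: [40] + [27] -> [27, 40]
    Split: [25, 39] -> [25] and [39]
    Merge: [25] + [39] -> [25, 39]
  Merge: [27, 40] + [25, 39] -> [25, 27, 39, 40]
  Split: [21, 15, 33, 1] -> [21, 15] and [33, 1]
    Split: [21, 15] -> [21] and [15]
    Merge: [21] + [15] -> [15, 21]
    Split: [33, 1] -> [33] and [1]
    Merge: [33] + [1] -> [1, 33]
  Merge: [15, 21] + [1, 33] -> [1, 15, 21, 33]
Merge: [25, 27, 39, 40] + [1, 15, 21, 33] -> [1, 15, 21, 25, 27, 33, 39, 40]

Final sorted array: [1, 15, 21, 25, 27, 33, 39, 40]

The merge sort proceeds by recursively splitting the array and merging sorted halves.
After all merges, the sorted array is [1, 15, 21, 25, 27, 33, 39, 40].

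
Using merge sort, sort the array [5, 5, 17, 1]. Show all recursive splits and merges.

Merge sort trace:

Split: [5, 5, 17, 1] -> [5, 5] and [17, 1]
  Split: [5, 5] -> [5] and [5]
  Merge: [5] + [5] -> [5, 5]
  Split: [17, 1] -> [17] and [1]
  Merge: [17] + [1] -> [1, 17]
Merge: [5, 5] + [1, 17] -> [1, 5, 5, 17]

Final sorted array: [1, 5, 5, 17]

The merge sort proceeds by recursively splitting the array and merging sorted halves.
After all merges, the sorted array is [1, 5, 5, 17].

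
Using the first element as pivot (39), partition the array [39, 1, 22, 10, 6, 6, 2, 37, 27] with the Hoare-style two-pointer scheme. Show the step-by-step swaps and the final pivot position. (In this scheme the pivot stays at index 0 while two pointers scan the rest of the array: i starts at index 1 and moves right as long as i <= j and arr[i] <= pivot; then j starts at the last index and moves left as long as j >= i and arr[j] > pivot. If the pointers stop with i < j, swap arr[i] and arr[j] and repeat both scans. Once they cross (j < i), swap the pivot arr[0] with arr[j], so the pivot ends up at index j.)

Hoare-style two-pointer partition with pivot = 39:

Initial array: [39, 1, 22, 10, 6, 6, 2, 37, 27]

Pointers start at i = 1, j = 8.
i ends at 9, j ends at 8: the pointers have crossed (j < i), so scanning stops.

Swap pivot arr[0] with arr[8] to place pivot at position 8: [27, 1, 22, 10, 6, 6, 2, 37, 39]
Pivot position: 8

After partitioning with pivot 39, the array becomes [27, 1, 22, 10, 6, 6, 2, 37, 39]. The pivot is placed at index 8. All elements to the left of the pivot are <= 39, and all elements to the right are > 39.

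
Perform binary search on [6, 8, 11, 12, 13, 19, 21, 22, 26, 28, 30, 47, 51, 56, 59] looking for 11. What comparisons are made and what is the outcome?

Binary search for 11 in [6, 8, 11, 12, 13, 19, 21, 22, 26, 28, 30, 47, 51, 56, 59]:

lo=0, hi=14, mid=7, arr[mid]=22 -> 22 > 11, search left half
lo=0, hi=6, mid=3, arr[mid]=12 -> 12 > 11, search left half
lo=0, hi=2, mid=1, arr[mid]=8 -> 8 < 11, search right half
lo=2, hi=2, mid=2, arr[mid]=11 -> Found target at index 2!

Binary search finds 11 at index 2 after 4 comparisons. The search repeatedly halves the search space by comparing with the middle element.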